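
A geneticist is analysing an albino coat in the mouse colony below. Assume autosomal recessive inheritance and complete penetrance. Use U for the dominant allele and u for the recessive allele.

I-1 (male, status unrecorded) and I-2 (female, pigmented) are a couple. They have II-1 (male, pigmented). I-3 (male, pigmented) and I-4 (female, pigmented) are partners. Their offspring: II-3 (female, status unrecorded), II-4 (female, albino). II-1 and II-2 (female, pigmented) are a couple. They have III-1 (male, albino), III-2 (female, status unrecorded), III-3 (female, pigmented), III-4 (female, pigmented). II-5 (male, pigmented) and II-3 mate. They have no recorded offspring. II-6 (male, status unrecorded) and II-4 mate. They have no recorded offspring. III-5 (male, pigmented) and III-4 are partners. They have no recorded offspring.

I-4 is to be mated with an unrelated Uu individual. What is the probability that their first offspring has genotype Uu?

1/2

I-4 is pigmented so carries U and passed u to II-4 (uu), so I-4 is Uu.
The cross gives 1/4 UU : 1/2 Uu : 1/4 uu, so P(offspring has genotype Uu) = 1/2.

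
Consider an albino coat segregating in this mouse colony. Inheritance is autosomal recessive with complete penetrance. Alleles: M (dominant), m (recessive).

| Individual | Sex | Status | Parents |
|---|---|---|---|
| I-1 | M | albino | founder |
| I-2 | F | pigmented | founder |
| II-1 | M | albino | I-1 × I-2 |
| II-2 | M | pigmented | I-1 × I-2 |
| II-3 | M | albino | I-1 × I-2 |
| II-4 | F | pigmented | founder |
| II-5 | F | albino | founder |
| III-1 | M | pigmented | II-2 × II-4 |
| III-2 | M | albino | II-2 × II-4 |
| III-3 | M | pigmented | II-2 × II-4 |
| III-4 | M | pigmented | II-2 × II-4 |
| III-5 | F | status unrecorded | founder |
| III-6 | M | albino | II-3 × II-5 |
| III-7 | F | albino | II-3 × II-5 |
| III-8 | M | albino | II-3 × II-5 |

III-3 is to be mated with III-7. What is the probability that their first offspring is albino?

II-2 is pigmented so carries M and received m from I-1 (mm), so II-2 is Mm.
II-4 is pigmented so carries M and passed m to III-2 (mm), so II-4 is Mm.
III-3 is a pigmented offspring of II-2 (Mm) × II-4 (Mm), whose cross gives 1/4 MM : 1/2 Mm : 1/4 mm; conditioning on being pigmented, III-3 is MM with probability 1/3, Mm with probability 2/3.
III-7 is albino, so III-7 is mm.
Summing over parental genotype combinations, P(offspring is albino) = 2/3·1/2 = 1/3.

1/3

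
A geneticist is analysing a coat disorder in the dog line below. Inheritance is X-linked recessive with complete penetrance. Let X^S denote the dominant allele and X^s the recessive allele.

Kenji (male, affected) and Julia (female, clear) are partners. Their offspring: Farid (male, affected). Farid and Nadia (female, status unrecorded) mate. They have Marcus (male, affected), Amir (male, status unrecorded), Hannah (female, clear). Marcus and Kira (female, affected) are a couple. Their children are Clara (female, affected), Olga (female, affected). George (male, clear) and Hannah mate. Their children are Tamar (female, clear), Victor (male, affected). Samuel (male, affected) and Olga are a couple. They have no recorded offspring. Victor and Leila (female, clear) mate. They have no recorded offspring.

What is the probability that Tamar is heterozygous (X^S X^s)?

1/2

George is clear, so George is X^S Y.
Hannah is clear so carries S and received s from Farid (X^s Y), so Hannah is X^S X^s.
Their cross gives offspring ratios 1/2 X^S X^S : 1/2 X^S X^s. Conditioning on Tamar being clear, P(X^S X^s) = 1/2 / 1 = 1/2.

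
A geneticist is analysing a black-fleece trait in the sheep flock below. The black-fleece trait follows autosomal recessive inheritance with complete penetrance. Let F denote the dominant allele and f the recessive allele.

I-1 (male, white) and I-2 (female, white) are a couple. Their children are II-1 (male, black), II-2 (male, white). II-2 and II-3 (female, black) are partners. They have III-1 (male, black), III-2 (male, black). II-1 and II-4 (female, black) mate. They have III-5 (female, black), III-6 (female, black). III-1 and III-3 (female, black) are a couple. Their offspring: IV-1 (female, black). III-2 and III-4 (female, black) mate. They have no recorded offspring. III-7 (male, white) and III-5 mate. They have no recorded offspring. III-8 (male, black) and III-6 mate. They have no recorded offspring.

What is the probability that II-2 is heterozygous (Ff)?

II-2 is white so carries F and passed f to III-1 (ff), so II-2 is Ff, giving P(Ff) = 1.

1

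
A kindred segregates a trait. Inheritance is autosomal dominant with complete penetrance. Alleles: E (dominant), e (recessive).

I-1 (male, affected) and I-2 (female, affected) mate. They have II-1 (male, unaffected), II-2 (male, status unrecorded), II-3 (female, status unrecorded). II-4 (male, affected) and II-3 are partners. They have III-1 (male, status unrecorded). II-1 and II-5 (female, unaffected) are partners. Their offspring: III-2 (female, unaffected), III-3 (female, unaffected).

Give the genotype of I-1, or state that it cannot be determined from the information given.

Ee

From phenotype alone, I-1 is EE or Ee.
I-1 is affected so carries E and passed e to II-1 (ee), so I-1 is Ee.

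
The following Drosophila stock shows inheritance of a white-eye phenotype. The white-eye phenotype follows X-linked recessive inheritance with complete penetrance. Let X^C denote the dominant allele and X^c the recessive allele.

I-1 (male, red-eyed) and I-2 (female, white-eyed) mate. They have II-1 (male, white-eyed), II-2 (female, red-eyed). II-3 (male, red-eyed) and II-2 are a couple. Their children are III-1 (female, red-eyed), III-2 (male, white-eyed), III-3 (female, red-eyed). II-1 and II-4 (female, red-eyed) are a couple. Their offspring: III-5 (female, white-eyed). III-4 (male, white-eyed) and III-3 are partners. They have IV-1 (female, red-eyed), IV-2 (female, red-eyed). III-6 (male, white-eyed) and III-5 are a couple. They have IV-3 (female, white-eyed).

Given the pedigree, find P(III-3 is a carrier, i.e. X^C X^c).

II-3 is red-eyed, so II-3 is X^C Y.
II-2 is red-eyed so carries C and received c from I-2 (X^c X^c), so II-2 is X^C X^c.
Their cross gives offspring ratios 1/2 X^C X^C : 1/2 X^C X^c. Conditioning on III-3 being red-eyed, P(X^C X^c) = 1/2 / 1 = 1/2 before taking III-3's own offspring into account.
III-4 is white-eyed, so III-4 is X^c Y.
Now use III-3's offspring. Probability of each recorded status — red-eyed daughter IV-1: 1/2 if III-3 is X^C X^c, 1 if X^C X^C; red-eyed daughter IV-2: 1/2 if III-3 is X^C X^c, 1 if X^C X^C.
Bayes: P(X^C X^c) = 1/2·1/4 / (1/2·1/4 + 1/2·1) = 1/5.

1/5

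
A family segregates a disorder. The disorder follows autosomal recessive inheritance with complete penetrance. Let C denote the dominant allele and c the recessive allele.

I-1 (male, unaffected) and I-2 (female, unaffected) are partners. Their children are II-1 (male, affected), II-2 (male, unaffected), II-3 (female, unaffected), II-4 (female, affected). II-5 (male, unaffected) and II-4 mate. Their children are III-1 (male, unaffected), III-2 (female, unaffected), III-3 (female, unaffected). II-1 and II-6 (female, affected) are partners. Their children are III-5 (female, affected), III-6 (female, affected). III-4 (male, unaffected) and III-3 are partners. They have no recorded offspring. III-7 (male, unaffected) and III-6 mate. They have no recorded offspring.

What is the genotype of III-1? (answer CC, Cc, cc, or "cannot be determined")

Cc

From phenotype alone, III-1 is CC or Cc.
III-1 is unaffected so carries C and received c from II-4 (cc), so III-1 is Cc.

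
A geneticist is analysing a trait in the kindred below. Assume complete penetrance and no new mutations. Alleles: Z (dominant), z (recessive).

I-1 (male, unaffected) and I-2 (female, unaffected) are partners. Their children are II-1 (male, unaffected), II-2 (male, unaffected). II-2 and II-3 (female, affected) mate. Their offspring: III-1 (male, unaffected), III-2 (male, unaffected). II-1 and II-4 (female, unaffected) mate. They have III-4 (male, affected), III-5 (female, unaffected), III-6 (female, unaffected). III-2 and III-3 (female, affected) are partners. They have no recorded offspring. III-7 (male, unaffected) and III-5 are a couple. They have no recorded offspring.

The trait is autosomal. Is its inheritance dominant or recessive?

recessive

II-1 and II-4 are both unaffected yet have an affected child III-4. Under dominance, an affected child requires at least one affected parent, so the trait cannot be dominant.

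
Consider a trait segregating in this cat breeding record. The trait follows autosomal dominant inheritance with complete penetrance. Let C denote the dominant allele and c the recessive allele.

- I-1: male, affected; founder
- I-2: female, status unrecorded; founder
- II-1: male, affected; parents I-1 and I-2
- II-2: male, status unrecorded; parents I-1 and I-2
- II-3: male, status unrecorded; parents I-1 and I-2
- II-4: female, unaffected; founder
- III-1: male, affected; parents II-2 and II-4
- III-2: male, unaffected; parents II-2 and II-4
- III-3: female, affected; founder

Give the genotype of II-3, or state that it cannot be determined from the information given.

II-3's phenotype is unrecorded, and no parent or child forces a single allele at both positions; consistent genotype assignments exist with II-3 as CC or Cc or cc.

cannot be determined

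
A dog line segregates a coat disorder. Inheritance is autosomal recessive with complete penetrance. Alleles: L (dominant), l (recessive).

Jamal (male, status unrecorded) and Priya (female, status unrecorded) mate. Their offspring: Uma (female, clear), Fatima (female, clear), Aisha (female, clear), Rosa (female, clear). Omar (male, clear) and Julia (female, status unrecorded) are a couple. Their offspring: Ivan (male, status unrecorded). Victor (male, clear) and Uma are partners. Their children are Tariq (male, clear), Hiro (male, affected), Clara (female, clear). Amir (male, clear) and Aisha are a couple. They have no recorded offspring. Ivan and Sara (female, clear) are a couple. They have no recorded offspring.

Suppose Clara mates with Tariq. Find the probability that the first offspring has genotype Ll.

Victor is clear so carries L and passed l to Hiro (ll), so Victor is Ll.
Uma is clear so carries L and passed l to Hiro (ll), so Uma is Ll.
Clara is a clear offspring of Victor (Ll) × Uma (Ll), whose cross gives 1/4 LL : 1/2 Ll : 1/4 ll; conditioning on being clear, Clara is LL with probability 1/3, Ll with probability 2/3.
Tariq is a clear offspring of Victor (Ll) × Uma (Ll), whose cross gives 1/4 LL : 1/2 Ll : 1/4 ll; conditioning on being clear, Tariq is LL with probability 1/3, Ll with probability 2/3.
Summing over parental genotype combinations, P(offspring has genotype Ll) = 2/9·1/2 + 2/9·1/2 + 4/9·1/2 = 4/9.

4/9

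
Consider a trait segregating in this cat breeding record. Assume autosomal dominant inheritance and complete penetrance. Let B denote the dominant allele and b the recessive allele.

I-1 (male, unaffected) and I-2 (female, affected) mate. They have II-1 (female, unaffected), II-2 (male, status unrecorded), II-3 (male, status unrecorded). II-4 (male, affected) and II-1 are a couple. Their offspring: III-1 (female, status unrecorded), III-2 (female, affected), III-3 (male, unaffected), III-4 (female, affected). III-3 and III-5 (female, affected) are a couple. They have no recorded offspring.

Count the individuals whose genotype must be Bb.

4

Obligate heterozygotes: I-2 is affected so carries B and passed b to II-1 (bb), so I-2 is Bb; II-4 is affected so carries B and passed b to III-3 (bb), so II-4 is Bb; III-2 is affected so carries B and received b from II-1 (bb), so III-2 is Bb; III-4 is affected so carries B and received b from II-1 (bb), so III-4 is Bb.
Every other individual is either homozygous by phenotype or has at least one consistent homozygous assignment, so the count is 4.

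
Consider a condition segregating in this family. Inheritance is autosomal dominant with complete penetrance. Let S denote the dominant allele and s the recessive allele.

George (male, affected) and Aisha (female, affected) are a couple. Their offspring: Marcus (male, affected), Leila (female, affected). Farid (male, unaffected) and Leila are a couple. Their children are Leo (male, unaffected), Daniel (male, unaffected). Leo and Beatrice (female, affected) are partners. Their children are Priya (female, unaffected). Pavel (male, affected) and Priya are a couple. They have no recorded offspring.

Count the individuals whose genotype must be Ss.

2

Obligate heterozygotes: Leila is affected so carries S and passed s to Leo (ss), so Leila is Ss; Beatrice is affected so carries S and passed s to Priya (ss), so Beatrice is Ss.
Every other individual is either homozygous by phenotype or has at least one consistent homozygous assignment, so the count is 2.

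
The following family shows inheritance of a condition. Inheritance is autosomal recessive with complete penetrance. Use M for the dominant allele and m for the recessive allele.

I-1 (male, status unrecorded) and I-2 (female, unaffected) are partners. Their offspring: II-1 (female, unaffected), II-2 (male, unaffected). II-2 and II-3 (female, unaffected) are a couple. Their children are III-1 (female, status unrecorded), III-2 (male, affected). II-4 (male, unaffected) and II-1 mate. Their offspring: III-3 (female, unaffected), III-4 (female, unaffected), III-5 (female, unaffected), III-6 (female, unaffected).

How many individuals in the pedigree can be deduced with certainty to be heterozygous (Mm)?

2

Obligate heterozygotes: II-2 is unaffected so carries M and passed m to III-2 (mm), so II-2 is Mm; II-3 is unaffected so carries M and passed m to III-2 (mm), so II-3 is Mm.
Every other individual is either homozygous by phenotype or has at least one consistent homozygous assignment, so the count is 2.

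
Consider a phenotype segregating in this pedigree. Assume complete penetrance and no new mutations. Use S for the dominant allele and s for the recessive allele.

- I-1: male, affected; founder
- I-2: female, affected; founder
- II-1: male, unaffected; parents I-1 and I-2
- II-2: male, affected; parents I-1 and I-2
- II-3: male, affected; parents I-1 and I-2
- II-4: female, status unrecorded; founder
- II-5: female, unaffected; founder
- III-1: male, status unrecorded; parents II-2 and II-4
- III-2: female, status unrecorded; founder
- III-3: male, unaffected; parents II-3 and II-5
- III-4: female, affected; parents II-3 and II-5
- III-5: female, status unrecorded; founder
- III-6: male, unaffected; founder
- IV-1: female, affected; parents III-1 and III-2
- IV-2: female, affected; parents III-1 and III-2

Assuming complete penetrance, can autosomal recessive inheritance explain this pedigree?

No

Under autosomal recessive, II-1 (unaffected, male) cannot arise from I-1 (affected) × I-2 (affected).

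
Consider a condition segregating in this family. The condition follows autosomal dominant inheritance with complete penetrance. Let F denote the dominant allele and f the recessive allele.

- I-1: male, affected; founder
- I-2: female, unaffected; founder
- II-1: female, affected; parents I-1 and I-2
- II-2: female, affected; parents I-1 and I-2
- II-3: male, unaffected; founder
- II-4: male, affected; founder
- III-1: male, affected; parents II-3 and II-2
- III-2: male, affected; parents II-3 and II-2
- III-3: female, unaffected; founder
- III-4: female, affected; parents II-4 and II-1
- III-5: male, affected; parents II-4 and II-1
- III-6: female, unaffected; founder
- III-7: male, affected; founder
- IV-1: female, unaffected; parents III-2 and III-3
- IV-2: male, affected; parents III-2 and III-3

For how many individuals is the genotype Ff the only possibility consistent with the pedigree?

5

Obligate heterozygotes: II-1 is affected so carries F and received f from I-2 (ff), so II-1 is Ff; II-2 is affected so carries F and received f from I-2 (ff), so II-2 is Ff; III-1 is affected so carries F and received f from II-3 (ff), so III-1 is Ff; III-2 is affected so carries F and received f from II-3 (ff), so III-2 is Ff; IV-2 is affected so carries F and received f from III-3 (ff), so IV-2 is Ff.
Every other individual is either homozygous by phenotype or has at least one consistent homozygous assignment, so the count is 5.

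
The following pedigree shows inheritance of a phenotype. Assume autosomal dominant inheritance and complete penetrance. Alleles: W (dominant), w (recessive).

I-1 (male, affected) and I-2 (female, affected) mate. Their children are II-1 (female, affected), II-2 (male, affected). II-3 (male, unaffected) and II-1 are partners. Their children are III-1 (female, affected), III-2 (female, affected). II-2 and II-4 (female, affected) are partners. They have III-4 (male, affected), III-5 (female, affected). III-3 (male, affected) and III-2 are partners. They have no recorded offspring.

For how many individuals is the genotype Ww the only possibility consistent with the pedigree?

Obligate heterozygotes: III-1 is affected so carries W and received w from II-3 (ww), so III-1 is Ww; III-2 is affected so carries W and received w from II-3 (ww), so III-2 is Ww.
Every other individual is either homozygous by phenotype or has at least one consistent homozygous assignment, so the count is 2.

2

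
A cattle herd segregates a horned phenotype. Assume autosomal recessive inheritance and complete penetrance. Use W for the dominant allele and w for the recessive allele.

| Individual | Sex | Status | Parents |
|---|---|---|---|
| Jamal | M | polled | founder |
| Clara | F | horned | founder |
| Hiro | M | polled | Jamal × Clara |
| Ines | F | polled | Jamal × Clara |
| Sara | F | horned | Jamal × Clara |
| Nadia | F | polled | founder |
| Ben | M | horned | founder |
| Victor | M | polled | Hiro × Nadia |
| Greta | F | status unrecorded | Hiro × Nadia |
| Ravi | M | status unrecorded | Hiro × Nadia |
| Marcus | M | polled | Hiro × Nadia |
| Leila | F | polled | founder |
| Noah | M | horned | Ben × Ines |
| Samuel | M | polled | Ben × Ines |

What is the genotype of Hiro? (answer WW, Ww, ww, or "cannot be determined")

Ww

From phenotype alone, Hiro is WW or Ww.
Hiro is polled so carries W and received w from Clara (ww), so Hiro is Ww.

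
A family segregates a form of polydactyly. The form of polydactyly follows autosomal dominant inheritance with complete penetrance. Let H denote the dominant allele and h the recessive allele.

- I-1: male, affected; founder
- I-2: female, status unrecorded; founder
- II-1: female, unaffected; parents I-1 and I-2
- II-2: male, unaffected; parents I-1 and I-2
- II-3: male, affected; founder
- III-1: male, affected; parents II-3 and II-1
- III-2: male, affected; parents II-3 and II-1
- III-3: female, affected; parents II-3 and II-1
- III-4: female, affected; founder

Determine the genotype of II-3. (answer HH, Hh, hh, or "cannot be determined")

cannot be determined

II-3's phenotype allows HH or Hh, and no parent or child forces a single allele at both positions; consistent genotype assignments exist with II-3 as HH or Hh.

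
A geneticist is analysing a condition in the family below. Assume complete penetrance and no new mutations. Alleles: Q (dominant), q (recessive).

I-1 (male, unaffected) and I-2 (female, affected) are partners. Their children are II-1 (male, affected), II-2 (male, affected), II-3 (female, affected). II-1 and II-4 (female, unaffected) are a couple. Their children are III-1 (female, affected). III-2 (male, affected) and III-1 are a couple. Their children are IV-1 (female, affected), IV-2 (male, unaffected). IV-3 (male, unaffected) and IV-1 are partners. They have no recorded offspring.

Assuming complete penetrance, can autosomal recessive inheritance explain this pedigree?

Under autosomal recessive, IV-2 (unaffected, male) cannot arise from III-2 (affected) × III-1 (affected).

No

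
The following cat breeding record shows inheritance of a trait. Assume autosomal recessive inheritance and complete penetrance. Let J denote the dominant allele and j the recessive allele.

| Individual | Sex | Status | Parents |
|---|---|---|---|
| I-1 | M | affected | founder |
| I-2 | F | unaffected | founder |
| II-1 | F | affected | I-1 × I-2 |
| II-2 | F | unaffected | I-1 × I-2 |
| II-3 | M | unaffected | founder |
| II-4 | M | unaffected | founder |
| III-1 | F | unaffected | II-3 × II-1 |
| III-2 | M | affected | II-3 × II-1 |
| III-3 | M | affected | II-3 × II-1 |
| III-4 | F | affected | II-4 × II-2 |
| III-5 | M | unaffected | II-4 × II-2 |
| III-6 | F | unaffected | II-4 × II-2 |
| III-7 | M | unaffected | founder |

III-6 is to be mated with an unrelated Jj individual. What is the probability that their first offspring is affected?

II-4 is unaffected so carries J and passed j to III-4 (jj), so II-4 is Jj.
II-2 is unaffected so carries J and received j from I-1 (jj), so II-2 is Jj.
III-6 is an unaffected offspring of II-4 (Jj) × II-2 (Jj), whose cross gives 1/4 JJ : 1/2 Jj : 1/4 jj; conditioning on being unaffected, III-6 is JJ with probability 1/3, Jj with probability 2/3.
Summing over parental genotype combinations, P(offspring is affected) = 2/3·1/4 = 1/6.

1/6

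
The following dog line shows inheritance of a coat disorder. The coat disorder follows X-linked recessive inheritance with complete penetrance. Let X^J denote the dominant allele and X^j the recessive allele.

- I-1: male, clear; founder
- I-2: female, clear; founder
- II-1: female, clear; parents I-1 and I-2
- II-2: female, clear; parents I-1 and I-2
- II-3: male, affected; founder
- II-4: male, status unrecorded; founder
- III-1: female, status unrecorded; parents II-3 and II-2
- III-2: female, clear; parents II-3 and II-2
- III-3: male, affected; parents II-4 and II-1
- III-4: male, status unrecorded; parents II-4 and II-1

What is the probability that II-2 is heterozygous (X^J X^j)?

1/3

I-1 is clear, so I-1 is X^J Y.
I-2 is clear so carries J and passed j to II-1 (X^J X^j, whose J came from I-1), so I-2 is X^J X^j.
Their cross gives offspring ratios 1/2 X^J X^J : 1/2 X^J X^j. Conditioning on II-2 being clear, P(X^J X^j) = 1/2 / 1 = 1/2 before taking II-2's own offspring into account.
II-3 is affected, so II-3 is X^j Y.
Now use II-2's offspring. Probability of each recorded status — clear daughter III-2: 1/2 if II-2 is X^J X^j, 1 if X^J X^J. (III-1: equally likely either way, so uninformative.)
Bayes: P(X^J X^j) = 1/2·1/2 / (1/2·1/2 + 1/2·1) = 1/3.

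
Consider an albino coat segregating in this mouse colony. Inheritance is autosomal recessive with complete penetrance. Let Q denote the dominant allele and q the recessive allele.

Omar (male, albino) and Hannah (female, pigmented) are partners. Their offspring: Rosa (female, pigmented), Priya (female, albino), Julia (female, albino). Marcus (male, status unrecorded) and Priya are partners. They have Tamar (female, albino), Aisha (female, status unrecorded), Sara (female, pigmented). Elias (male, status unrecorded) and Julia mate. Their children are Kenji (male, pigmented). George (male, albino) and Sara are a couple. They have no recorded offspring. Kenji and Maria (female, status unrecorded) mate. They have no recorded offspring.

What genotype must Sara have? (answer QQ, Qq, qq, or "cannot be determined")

From phenotype alone, Sara is QQ or Qq.
Sara is pigmented so carries Q and received q from Priya (qq), so Sara is Qq.

Qq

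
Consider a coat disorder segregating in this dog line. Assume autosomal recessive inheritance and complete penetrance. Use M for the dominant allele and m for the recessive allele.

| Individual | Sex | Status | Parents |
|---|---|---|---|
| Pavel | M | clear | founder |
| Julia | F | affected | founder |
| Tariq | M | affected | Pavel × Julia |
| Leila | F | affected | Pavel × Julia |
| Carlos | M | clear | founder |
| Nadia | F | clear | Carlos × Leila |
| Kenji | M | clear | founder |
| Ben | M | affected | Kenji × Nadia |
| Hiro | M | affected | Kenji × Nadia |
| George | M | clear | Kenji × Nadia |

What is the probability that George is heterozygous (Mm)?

2/3

Kenji is clear so carries M and passed m to Ben (mm), so Kenji is Mm.
Nadia is clear so carries M and received m from Leila (mm), so Nadia is Mm.
Their cross gives offspring ratios 1/4 MM : 1/2 Mm : 1/4 mm. Conditioning on George being clear, P(Mm) = 1/2 / 3/4 = 2/3.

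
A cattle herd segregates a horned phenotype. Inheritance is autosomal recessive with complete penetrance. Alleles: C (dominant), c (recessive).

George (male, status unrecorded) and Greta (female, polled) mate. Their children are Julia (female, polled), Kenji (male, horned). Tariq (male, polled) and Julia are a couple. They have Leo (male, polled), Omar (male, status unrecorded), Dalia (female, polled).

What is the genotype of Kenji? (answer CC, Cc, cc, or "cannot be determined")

cc

Kenji is horned, so Kenji is cc.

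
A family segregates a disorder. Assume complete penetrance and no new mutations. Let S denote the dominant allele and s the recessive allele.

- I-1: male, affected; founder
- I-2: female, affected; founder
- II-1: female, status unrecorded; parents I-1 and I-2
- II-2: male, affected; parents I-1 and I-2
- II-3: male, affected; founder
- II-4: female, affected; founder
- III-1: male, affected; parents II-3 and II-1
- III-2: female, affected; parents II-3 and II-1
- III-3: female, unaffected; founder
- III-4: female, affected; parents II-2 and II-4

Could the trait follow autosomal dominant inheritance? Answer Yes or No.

Yes

A consistent assignment under autosomal dominant exists: I-1 SS, I-2 SS, II-1 SS, II-2 SS, II-3 SS, II-4 SS, III-1 SS, III-2 SS, III-3 ss, III-4 SS.
In this assignment every recorded phenotype matches its genotype and every non-founder's genotype is obtainable from its parents' genotypes, so the pedigree is consistent.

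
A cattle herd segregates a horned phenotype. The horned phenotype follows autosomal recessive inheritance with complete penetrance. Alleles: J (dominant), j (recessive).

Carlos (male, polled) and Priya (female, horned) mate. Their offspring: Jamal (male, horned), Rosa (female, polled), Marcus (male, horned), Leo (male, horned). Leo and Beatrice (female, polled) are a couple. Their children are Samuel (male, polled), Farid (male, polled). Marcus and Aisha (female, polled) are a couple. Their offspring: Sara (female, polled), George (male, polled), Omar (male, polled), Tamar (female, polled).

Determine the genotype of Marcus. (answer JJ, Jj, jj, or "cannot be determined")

Marcus is horned, so Marcus is jj.

jj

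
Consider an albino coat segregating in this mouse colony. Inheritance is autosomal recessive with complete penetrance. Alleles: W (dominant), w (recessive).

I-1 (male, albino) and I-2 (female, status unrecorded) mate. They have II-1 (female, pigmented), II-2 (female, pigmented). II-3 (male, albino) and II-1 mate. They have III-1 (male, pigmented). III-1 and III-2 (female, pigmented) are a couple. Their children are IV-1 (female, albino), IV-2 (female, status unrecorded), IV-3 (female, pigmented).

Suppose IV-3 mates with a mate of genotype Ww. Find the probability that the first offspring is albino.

III-1 is pigmented so carries W and received w from II-3 (ww), so III-1 is Ww.
III-2 is pigmented so carries W and passed w to IV-1 (ww), so III-2 is Ww.
IV-3 is a pigmented offspring of III-1 (Ww) × III-2 (Ww), whose cross gives 1/4 WW : 1/2 Ww : 1/4 ww; conditioning on being pigmented, IV-3 is WW with probability 1/3, Ww with probability 2/3.
Summing over parental genotype combinations, P(offspring is albino) = 2/3·1/4 = 1/6.

1/6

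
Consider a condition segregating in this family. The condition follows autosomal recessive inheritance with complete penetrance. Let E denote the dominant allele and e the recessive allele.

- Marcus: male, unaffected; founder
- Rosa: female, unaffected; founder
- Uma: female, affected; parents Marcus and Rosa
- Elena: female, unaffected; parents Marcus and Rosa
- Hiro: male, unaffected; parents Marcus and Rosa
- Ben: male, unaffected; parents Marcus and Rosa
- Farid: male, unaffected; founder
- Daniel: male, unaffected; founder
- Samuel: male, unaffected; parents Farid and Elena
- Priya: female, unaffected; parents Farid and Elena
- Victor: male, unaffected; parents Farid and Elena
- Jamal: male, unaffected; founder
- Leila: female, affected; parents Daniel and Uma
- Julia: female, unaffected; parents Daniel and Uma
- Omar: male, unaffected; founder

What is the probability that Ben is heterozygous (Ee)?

2/3

Marcus is unaffected so carries E and passed e to Uma (ee), so Marcus is Ee.
Rosa is unaffected so carries E and passed e to Uma (ee), so Rosa is Ee.
Their cross gives offspring ratios 1/4 EE : 1/2 Ee : 1/4 ee. Conditioning on Ben being unaffected, P(Ee) = 1/2 / 3/4 = 2/3.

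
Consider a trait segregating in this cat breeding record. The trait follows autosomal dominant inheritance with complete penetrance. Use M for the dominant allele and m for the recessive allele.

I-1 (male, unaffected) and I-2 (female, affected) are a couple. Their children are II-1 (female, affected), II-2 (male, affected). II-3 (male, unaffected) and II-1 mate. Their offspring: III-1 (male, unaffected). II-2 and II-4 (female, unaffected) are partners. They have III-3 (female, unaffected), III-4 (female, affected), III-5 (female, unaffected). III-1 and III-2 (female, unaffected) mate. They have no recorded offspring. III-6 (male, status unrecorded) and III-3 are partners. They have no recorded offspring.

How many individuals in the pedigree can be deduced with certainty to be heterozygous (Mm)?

Obligate heterozygotes: II-1 is affected so carries M and received m from I-1 (mm), so II-1 is Mm; II-2 is affected so carries M and received m from I-1 (mm), so II-2 is Mm; III-4 is affected so carries M and received m from II-4 (mm), so III-4 is Mm.
Every other individual is either homozygous by phenotype or has at least one consistent homozygous assignment, so the count is 3.

3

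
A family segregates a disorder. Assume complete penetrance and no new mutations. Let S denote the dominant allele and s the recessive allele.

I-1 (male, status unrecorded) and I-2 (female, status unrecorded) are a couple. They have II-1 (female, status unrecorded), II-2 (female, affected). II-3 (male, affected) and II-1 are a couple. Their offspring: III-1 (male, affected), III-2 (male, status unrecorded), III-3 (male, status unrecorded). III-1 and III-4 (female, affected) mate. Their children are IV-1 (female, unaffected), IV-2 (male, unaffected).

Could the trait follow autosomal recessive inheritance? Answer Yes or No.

Under autosomal recessive, IV-1 (unaffected, female) cannot arise from III-1 (affected) × III-4 (affected).

No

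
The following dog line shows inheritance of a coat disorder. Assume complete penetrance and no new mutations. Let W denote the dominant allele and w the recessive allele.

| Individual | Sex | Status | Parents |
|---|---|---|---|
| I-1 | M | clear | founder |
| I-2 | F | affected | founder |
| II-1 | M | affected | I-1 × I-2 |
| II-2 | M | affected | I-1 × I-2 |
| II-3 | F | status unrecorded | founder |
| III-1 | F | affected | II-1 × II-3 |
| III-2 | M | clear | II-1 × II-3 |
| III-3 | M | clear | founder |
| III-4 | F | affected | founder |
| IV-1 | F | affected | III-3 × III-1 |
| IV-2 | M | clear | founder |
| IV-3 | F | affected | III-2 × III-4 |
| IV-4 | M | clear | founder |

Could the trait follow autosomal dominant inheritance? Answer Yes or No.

A consistent assignment under autosomal dominant exists: I-1 ww, I-2 WW, II-1 Ww, II-2 Ww, II-3 Ww, III-1 WW, III-2 ww, III-3 ww, III-4 WW, IV-1 Ww, IV-2 ww, IV-3 Ww, IV-4 ww.
In this assignment every recorded phenotype matches its genotype and every non-founder's genotype is obtainable from its parents' genotypes, so the pedigree is consistent.

Yes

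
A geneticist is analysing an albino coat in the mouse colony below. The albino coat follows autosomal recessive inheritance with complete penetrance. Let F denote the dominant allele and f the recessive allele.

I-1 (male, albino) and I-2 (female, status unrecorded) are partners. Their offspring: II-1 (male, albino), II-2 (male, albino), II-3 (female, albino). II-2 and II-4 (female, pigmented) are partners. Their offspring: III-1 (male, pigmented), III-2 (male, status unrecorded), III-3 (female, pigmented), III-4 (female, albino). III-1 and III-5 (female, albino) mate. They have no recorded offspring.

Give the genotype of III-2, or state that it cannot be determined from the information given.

cannot be determined

III-2's phenotype is unrecorded, and no parent or child forces a single allele at both positions; consistent genotype assignments exist with III-2 as Ff or ff.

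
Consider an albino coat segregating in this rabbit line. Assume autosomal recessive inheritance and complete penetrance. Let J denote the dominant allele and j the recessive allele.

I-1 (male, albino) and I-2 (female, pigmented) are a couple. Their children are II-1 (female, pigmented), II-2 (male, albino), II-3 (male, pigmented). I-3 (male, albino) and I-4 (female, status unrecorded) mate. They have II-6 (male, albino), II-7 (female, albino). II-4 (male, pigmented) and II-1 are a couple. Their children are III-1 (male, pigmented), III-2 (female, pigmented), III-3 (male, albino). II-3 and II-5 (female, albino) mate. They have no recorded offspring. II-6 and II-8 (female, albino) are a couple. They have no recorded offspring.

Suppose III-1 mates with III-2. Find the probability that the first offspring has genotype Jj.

II-4 is pigmented so carries J and passed j to III-3 (jj), so II-4 is Jj.
II-1 is pigmented so carries J and received j from I-1 (jj), so II-1 is Jj.
III-1 is a pigmented offspring of II-4 (Jj) × II-1 (Jj), whose cross gives 1/4 JJ : 1/2 Jj : 1/4 jj; conditioning on being pigmented, III-1 is JJ with probability 1/3, Jj with probability 2/3.
III-2 is a pigmented offspring of II-4 (Jj) × II-1 (Jj), whose cross gives 1/4 JJ : 1/2 Jj : 1/4 jj; conditioning on being pigmented, III-2 is JJ with probability 1/3, Jj with probability 2/3.
Summing over parental genotype combinations, P(offspring has genotype Jj) = 2/9·1/2 + 2/9·1/2 + 4/9·1/2 = 4/9.

4/9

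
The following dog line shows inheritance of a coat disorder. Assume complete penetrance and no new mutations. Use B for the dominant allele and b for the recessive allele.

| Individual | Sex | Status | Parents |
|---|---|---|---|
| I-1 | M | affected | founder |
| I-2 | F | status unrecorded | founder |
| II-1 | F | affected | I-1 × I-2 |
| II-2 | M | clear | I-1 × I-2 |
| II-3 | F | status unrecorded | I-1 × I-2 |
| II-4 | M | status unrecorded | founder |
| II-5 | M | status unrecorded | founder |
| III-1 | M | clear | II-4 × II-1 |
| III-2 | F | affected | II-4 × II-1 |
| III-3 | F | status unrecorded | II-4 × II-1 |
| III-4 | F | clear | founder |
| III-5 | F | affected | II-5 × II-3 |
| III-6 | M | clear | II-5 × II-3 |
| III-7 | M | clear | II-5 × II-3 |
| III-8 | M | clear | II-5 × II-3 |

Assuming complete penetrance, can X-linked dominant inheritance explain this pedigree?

Yes

A consistent assignment under X-linked dominant exists: I-1 X^B Y, I-2 X^B X^b, II-1 X^B X^b, II-2 X^b Y, II-3 X^B X^b, II-4 X^B Y, II-5 X^B Y, III-1 X^b Y, III-2 X^B X^B, III-3 X^B X^B, III-4 X^b X^b, III-5 X^B X^B, III-6 X^b Y, III-7 X^b Y, III-8 X^b Y.
In this assignment every recorded phenotype matches its genotype and every non-founder's genotype is obtainable from its parents' genotypes, so the pedigree is consistent.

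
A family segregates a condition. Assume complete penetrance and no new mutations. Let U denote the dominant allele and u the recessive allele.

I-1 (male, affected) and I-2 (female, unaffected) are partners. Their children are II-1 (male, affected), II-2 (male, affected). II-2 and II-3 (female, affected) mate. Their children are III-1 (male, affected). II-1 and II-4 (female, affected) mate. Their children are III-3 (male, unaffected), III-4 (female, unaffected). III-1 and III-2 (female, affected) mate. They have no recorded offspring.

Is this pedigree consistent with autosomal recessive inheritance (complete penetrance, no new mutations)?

Under autosomal recessive, III-3 (unaffected, male) cannot arise from II-1 (affected) × II-4 (affected).

No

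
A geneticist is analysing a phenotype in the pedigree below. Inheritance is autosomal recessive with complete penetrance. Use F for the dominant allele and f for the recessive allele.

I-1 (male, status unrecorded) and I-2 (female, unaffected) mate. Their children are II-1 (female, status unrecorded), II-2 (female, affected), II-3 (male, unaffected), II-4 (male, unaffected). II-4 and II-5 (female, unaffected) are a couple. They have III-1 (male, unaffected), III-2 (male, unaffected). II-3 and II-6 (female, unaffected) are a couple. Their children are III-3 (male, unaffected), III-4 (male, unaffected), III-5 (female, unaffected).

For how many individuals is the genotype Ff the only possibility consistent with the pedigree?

1

Obligate heterozygotes: I-2 is unaffected so carries F and passed f to II-2 (ff), so I-2 is Ff.
Every other individual is either homozygous by phenotype or has at least one consistent homozygous assignment, so the count is 1.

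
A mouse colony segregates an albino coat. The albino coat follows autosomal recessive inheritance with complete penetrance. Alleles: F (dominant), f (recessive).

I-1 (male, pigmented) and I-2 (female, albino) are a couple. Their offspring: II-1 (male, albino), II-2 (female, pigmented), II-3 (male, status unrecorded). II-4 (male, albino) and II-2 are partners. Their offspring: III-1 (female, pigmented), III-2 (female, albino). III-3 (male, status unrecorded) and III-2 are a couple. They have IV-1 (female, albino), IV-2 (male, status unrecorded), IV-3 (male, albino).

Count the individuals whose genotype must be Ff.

3

Obligate heterozygotes: I-1 is pigmented so carries F and passed f to II-1 (ff), so I-1 is Ff; II-2 is pigmented so carries F and received f from I-2 (ff), so II-2 is Ff; III-1 is pigmented so carries F and received f from II-4 (ff), so III-1 is Ff.
Every other individual is either homozygous by phenotype or has at least one consistent homozygous assignment, so the count is 3.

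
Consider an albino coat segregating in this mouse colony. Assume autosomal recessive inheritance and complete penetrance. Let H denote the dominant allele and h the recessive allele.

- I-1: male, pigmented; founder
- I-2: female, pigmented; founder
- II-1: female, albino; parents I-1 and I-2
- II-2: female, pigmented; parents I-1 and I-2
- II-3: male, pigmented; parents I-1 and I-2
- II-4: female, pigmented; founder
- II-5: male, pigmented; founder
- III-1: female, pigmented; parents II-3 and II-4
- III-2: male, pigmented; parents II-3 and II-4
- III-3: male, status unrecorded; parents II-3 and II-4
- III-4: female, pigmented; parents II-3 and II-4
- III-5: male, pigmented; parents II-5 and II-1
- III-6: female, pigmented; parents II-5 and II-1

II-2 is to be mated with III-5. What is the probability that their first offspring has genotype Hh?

1/2

I-1 is pigmented so carries H and passed h to II-1 (hh), so I-1 is Hh.
I-2 is pigmented so carries H and passed h to II-1 (hh), so I-2 is Hh.
II-2 is a pigmented offspring of I-1 (Hh) × I-2 (Hh), whose cross gives 1/4 HH : 1/2 Hh : 1/4 hh; conditioning on being pigmented, II-2 is HH with probability 1/3, Hh with probability 2/3.
III-5 is pigmented so carries H and received h from II-1 (hh), so III-5 is Hh.
Summing over parental genotype combinations, P(offspring has genotype Hh) = 1/3·1/2 + 2/3·1/2 = 1/2.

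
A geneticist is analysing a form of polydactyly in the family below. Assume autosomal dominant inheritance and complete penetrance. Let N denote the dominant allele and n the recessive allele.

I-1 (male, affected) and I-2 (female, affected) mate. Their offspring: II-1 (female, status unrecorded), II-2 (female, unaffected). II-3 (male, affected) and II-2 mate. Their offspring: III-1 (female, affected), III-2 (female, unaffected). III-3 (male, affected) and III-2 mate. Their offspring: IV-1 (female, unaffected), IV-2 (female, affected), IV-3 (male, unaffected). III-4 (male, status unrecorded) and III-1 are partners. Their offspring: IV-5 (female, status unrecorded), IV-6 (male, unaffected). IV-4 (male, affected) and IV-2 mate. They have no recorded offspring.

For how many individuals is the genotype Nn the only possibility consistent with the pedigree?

Obligate heterozygotes: I-1 is affected so carries N and passed n to II-2 (nn), so I-1 is Nn; I-2 is affected so carries N and passed n to II-2 (nn), so I-2 is Nn; II-3 is affected so carries N and passed n to III-2 (nn), so II-3 is Nn; III-1 is affected so carries N and received n from II-2 (nn), so III-1 is Nn; III-3 is affected so carries N and passed n to IV-1 (nn), so III-3 is Nn; IV-2 is affected so carries N and received n from III-2 (nn), so IV-2 is Nn.
Every other individual is either homozygous by phenotype or has at least one consistent homozygous assignment, so the count is 6.

6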